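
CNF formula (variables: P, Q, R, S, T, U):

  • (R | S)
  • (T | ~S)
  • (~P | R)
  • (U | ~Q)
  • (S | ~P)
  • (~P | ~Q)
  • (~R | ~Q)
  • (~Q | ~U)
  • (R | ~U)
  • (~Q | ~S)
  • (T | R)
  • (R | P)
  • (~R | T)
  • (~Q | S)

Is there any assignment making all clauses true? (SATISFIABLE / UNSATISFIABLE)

Pure literal: Q appears only negated; assign Q = False.
T occurs only positively in the remaining clauses — set T = True.
Branch on P: take P = False.
  then R is forced to True.
S, U are now unconstrained; take S = False, U = True.
Every clause has at least one true literal under this assignment.
So P = F, Q = F, R = T, S = F, T = T, U = T is a satisfying assignment.

SATISFIABLE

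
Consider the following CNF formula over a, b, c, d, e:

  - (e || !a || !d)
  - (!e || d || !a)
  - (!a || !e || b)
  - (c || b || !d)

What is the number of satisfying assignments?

20

Case analysis on a and d:
  a=T, d=T: remaining (b,c,e) ∈ {(T,F,T); (T,T,T)} — 2.
  a=T, d=F: remaining (b,c,e) ∈ {(F,F,F); (F,T,F); (T,F,F); (T,T,F)} — 4.
  a=F, d=T: e free; 3 ways for (b,c) × 2^1 = 6.
  a=F, d=F: b, c, e free → 2^3 = 8.
Total: 2 + 4 + 6 + 8 = 20.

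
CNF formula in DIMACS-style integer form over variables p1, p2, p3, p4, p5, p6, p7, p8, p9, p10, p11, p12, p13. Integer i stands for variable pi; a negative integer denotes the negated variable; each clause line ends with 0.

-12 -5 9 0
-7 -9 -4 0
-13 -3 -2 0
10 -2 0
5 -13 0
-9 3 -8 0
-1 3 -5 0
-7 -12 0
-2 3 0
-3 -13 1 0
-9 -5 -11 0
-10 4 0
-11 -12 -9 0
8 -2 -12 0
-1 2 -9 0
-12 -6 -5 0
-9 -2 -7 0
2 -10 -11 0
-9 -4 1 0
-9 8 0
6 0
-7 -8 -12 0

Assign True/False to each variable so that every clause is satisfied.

The clause (p6) is unit: p6 must be True.
Pure literal: p7 appears only negated; assign p7 = False.
Pure literal: p11 appears only negated; assign p11 = False.
Try p1 = False.
For the remaining variables, p2 = False, p3 = True, p4 = True, p5 = False, p8 = False, p9 = False, p10 = True, p12 = False, p13 = False works.

p1=F, p2=F, p3=T, p4=T, p5=F, p6=T, p7=F, p8=F, p9=F, p10=T, p11=F, p12=F, p13=F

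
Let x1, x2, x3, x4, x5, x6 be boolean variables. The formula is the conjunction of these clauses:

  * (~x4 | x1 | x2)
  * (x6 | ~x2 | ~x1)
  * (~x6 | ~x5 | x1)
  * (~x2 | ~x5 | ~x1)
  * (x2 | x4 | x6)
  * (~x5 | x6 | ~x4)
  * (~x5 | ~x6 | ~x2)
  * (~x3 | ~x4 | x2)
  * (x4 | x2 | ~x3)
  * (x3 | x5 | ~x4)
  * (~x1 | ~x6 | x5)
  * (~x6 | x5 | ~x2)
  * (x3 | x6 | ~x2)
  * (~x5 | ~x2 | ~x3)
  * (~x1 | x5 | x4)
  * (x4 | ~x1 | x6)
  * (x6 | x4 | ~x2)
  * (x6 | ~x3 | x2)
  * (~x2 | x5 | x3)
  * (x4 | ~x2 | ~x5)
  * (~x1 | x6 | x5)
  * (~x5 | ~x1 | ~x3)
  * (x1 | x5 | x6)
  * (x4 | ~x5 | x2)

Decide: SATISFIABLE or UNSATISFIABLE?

SATISFIABLE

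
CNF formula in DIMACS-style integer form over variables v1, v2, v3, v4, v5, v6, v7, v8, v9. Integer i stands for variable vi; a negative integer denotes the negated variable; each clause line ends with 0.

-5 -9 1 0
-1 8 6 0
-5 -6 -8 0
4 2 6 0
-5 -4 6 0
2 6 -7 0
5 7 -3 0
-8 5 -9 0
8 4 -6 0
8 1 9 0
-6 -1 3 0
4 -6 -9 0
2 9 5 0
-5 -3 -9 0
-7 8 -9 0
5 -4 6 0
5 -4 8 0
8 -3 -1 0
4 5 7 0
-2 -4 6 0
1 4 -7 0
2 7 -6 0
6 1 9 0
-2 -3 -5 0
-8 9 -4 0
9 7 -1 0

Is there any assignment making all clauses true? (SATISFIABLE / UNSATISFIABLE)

SATISFIABLE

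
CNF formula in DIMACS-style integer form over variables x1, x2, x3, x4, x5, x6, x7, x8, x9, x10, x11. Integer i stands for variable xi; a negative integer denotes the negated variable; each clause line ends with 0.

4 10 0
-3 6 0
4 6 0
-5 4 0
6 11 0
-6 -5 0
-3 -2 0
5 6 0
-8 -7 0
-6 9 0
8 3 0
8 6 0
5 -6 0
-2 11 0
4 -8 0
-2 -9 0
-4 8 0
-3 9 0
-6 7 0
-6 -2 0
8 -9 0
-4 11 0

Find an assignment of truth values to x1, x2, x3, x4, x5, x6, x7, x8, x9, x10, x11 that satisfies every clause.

x2 occurs only negated in the remaining clauses — set x2 = False.
x10 occurs only positively in the remaining clauses — set x10 = True.
Branch on x3: take x3 = False.
  then x8 is forced to True.
  then x7 is forced to False.
  then x4 is forced to True.
  then x6 is forced to False.
  then x11 is forced to True.
  then x5 is forced to True.
x1, x9 are now unconstrained; take x1 = True, x9 = False.

x1 = True, x2 = False, x3 = False, x4 = True, x5 = True, x6 = False, x7 = False, x8 = True, x9 = False, x10 = True, x11 = True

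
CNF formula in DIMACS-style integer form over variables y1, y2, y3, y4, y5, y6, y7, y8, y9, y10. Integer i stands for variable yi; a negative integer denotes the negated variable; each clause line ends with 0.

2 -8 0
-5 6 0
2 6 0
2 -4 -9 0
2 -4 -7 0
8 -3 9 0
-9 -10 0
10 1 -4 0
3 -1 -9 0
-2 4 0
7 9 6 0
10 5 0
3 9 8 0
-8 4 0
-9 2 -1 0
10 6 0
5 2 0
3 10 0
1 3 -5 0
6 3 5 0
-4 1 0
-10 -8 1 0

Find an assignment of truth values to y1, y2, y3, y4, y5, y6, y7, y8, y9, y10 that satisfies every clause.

y1=T  y2=T  y3=T  y4=T  y5=F  y6=T  y7=F  y8=T  y9=F  y10=T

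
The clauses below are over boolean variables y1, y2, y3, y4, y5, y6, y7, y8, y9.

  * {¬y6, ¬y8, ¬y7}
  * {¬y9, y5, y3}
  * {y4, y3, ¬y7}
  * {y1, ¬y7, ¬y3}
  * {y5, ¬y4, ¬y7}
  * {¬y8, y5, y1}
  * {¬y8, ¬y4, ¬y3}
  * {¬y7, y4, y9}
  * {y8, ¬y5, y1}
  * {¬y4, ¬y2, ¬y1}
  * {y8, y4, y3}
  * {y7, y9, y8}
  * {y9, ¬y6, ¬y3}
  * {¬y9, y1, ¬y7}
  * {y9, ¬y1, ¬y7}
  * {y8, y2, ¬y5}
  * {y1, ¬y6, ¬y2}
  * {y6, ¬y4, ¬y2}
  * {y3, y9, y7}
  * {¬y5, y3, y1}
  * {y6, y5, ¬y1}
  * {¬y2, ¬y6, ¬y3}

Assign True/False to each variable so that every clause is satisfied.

y1=F, y2=F, y3=T, y4=F, y5=F, y6=T, y7=F, y8=F, y9=T

Branch on y1: take y1 = False.
For the remaining variables, y2 = False, y3 = True, y4 = False, y5 = False, y6 = True, y7 = False, y8 = False, y9 = True works.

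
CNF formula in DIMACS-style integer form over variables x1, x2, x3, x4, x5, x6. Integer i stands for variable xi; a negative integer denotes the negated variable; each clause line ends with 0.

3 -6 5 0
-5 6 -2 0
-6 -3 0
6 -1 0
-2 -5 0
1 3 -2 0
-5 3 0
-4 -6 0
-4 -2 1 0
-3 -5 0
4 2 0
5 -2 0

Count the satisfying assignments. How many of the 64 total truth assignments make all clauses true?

2

The models are:
  x1=0 x2=0 x3=0 x4=1 x5=0 x6=0
  x1=0 x2=0 x3=1 x4=1 x5=0 x6=0
That's 2 in total.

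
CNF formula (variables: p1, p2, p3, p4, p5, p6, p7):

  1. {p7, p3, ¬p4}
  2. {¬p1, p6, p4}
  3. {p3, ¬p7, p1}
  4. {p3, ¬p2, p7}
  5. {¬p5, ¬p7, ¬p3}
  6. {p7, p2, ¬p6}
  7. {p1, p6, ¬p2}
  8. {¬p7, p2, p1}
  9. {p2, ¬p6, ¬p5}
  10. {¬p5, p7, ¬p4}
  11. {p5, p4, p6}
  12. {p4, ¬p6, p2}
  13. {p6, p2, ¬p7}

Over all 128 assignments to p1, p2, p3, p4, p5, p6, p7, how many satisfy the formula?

24

Case analysis on p7 and p2:
  p7=T, p2=T: 11 of the 32 assignments to (p1,p3,p4,p5,p6) work.
  p7=T, p2=F: remaining (p1,p3,p4,p5,p6) ∈ {(T,F,T,F,T); (T,T,T,F,T)} — 2.
  p7=F, p2=T: 7 of the 32 assignments to (p1,p3,p4,p5,p6) work.
  p7=F, p2=F: remaining (p1,p3,p4,p5,p6) ∈ {(F,F,F,T,F); (F,T,F,T,F); (F,T,T,F,F); (T,T,T,F,F)} — 4.
Total: 11 + 2 + 7 + 4 = 24.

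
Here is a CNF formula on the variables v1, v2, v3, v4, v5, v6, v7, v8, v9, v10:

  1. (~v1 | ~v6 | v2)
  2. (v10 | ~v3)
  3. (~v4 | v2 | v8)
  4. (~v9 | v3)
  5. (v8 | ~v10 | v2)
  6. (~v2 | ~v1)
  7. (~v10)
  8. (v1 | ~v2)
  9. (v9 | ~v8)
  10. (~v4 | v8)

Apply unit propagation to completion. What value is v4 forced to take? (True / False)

Unit clause (~v10) sets v10 = False.
(~v3 | v10): since v10 = False, the clause reduces to (~v3). v3 = False.
From (~v9 | v3) and v3 = False: v9 = False.
(~v8 | v9) with v9 = False leaves only ~v8, so v8 = False.
(~v4 | v8) with v8 = False leaves only ~v4, so v4 = False.

False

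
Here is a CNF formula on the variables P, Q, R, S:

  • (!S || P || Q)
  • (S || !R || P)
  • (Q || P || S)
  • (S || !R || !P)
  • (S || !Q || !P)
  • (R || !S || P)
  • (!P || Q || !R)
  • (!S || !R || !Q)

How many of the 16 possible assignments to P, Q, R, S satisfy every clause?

The models are:
  P=F Q=T R=F S=F
  P=T Q=F R=F S=F
  P=T Q=F R=F S=T
  P=T Q=T R=F S=T
Count: 4.

4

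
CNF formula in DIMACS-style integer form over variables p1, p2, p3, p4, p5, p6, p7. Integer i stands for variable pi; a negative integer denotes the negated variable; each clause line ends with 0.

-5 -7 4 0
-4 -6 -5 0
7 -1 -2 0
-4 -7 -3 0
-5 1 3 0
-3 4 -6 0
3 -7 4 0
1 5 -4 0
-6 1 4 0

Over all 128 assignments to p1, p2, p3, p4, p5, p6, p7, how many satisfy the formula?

Split on p4, then p1.
  p4=T, p1=T: 12 of the 32 assignments to (p2,p3,p5,p6,p7) work.
  p4=T, p1=F: remaining (p2,p3,p5,p6,p7) ∈ {(F,T,T,F,F); (T,T,T,F,F)} — 2.
  p4=F, p1=T: 8 of the 32 assignments to (p2,p3,p5,p6,p7) work.
  p4=F, p1=F: p2 free; 4 ways for (p3,p5,p6,p7) × 2^1 = 8.
Total: 12 + 2 + 8 + 8 = 30.

30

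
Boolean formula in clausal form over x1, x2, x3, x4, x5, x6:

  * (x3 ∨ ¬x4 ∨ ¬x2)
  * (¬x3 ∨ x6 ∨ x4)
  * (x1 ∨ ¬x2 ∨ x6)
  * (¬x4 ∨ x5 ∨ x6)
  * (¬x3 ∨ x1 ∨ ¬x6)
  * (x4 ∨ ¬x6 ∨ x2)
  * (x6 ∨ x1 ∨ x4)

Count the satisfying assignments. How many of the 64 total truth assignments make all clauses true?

Split on x6, then x4.
  x6=T, x4=T: x5 free; 4 ways for (x1,x2,x3) × 2^1 = 8.
  x6=T, x4=F: x5 free; 3 ways for (x1,x2,x3) × 2^1 = 6.
  x6=F, x4=T: 5 of the 16 assignments to (x1,x2,x3,x5) work.
  x6=F, x4=F: remaining (x1,x2,x3,x5) ∈ {(T,F,F,F); (T,F,F,T); (T,T,F,F); (T,T,F,T)} — 4.
Total: 8 + 6 + 5 + 4 = 23.

23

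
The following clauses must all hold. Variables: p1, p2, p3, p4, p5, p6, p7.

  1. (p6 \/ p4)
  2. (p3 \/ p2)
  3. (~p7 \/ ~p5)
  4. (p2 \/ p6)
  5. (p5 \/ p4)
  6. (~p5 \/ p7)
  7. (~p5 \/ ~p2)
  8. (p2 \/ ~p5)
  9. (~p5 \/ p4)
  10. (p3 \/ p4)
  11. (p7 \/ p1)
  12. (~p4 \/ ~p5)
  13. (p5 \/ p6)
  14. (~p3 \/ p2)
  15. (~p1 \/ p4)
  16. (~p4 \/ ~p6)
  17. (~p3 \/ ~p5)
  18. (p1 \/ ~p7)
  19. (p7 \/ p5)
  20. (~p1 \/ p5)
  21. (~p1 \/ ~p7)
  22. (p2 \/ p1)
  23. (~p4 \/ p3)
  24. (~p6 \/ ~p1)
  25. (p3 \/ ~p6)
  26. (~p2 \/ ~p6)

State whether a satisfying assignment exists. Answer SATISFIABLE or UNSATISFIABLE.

UNSATISFIABLE

p5 = True:
  propagation gives p7=False; an empty clause results — contradiction.
p5 = False:
  propagation gives p4=True, p6=True; an empty clause results — contradiction.
Every branch closes, so no satisfying assignment exists.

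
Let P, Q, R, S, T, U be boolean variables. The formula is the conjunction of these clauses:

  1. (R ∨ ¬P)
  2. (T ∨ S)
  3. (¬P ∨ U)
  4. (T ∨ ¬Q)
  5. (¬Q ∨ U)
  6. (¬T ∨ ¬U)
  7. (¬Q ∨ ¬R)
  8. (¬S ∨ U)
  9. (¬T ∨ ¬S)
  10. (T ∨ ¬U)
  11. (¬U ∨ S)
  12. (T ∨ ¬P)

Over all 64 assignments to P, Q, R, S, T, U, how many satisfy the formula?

2

Satisfying assignments:
  P=0 Q=0 R=0 S=0 T=1 U=0
  P=0 Q=0 R=1 S=0 T=1 U=0
That's 2 in total.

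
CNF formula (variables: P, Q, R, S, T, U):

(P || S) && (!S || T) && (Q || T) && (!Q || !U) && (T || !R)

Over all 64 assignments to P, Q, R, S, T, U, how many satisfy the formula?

Case analysis on T and Q:
  T=T, Q=T: R free; 3 ways for (P,S,U) × 2^1 = 6.
  T=T, Q=F: R, U free; 3 ways for (P,S) × 2^2 = 12.
  T=F, Q=T: remaining (P,R,S,U) ∈ {(T,F,F,F)} — 1.
  T=F, Q=F: a clause becomes empty — 0.
Total: 6 + 12 + 1 + 0 = 19.

19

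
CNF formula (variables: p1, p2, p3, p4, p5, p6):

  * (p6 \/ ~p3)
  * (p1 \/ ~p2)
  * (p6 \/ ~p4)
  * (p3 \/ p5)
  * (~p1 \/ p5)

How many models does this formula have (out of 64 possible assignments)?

Split on p1, then p3.
  p1=1, p3=1: remaining (p2,p4,p5,p6) ∈ {(0,0,1,1); (0,1,1,1); (1,0,1,1); (1,1,1,1)} — 4.
  p1=1, p3=0: p2 free; 3 ways for (p4,p5,p6) × 2^1 = 6.
  p1=0, p3=1: remaining (p2,p4,p5,p6) ∈ {(0,0,0,1); (0,0,1,1); (0,1,0,1); (0,1,1,1)} — 4.
  p1=0, p3=0: remaining (p2,p4,p5,p6) ∈ {(0,0,1,0); (0,0,1,1); (0,1,1,1)} — 3.
Total: 4 + 6 + 4 + 3 = 17.

17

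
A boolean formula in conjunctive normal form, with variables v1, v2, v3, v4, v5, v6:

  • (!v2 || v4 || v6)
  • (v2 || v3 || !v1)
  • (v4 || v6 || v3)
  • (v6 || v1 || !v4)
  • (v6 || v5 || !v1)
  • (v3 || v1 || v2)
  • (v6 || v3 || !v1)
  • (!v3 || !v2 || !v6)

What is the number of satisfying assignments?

21

Split on v6, then v1.
  v6=T, v1=T: v4, v5 free; 2 ways for (v2,v3) × 2^2 = 8.
  v6=T, v1=F: v4, v5 free; 2 ways for (v2,v3) × 2^2 = 8.
  v6=F, v1=T: remaining (v2,v3,v4,v5) ∈ {(F,T,F,T); (F,T,T,T); (T,T,T,T)} — 3.
  v6=F, v1=F: remaining (v2,v3,v4,v5) ∈ {(F,T,F,F); (F,T,F,T)} — 2.
Total: 8 + 8 + 3 + 2 = 21.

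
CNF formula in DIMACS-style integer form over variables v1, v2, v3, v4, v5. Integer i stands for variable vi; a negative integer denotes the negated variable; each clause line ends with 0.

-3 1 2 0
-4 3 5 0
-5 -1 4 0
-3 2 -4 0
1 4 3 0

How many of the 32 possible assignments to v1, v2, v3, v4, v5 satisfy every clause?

14

Split on v3, then v4.
  v3=1, v4=1: remaining (v1,v2,v5) ∈ {(0,1,0); (0,1,1); (1,1,0); (1,1,1)} — 4.
  v3=1, v4=0: remaining (v1,v2,v5) ∈ {(0,1,0); (0,1,1); (1,0,0); (1,1,0)} — 4.
  v3=0, v4=1: remaining (v1,v2,v5) ∈ {(0,0,1); (0,1,1); (1,0,1); (1,1,1)} — 4.
  v3=0, v4=0: remaining (v1,v2,v5) ∈ {(1,0,0); (1,1,0)} — 2.
Total: 4 + 4 + 4 + 2 = 14.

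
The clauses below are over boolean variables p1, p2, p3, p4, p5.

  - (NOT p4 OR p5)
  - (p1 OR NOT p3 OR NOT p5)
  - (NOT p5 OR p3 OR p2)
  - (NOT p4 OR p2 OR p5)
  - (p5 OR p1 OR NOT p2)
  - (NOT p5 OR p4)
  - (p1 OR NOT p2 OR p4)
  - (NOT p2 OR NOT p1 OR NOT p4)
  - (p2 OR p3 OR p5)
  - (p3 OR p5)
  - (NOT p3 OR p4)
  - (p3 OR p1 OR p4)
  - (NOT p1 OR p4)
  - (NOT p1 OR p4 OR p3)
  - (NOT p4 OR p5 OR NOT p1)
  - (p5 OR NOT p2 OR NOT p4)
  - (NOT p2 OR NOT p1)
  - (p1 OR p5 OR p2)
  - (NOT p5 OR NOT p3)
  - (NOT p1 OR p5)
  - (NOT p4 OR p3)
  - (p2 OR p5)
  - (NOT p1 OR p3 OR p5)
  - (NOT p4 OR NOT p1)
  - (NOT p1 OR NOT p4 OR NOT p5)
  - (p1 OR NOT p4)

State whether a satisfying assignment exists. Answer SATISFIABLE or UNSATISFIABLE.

p5 = True:
  propagation gives p4=True, p3=False; an empty clause results — contradiction.
p5 = False:
  propagation gives p4=False, p3=True; an empty clause results — contradiction.
Every branch closes, so no satisfying assignment exists.

UNSATISFIABLE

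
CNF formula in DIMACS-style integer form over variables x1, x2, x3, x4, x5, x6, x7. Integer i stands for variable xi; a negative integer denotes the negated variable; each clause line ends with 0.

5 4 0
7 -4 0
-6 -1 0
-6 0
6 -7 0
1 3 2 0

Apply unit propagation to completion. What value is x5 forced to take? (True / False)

(!x6) is a unit clause: x6 = False.
In (x6 || !x7), x6 is now false; !x7 must hold, so x7 = False.
From (!x4 || x7) and x7 = False: x4 = False.
From (x4 || x5) and x4 = False: x5 = True.

True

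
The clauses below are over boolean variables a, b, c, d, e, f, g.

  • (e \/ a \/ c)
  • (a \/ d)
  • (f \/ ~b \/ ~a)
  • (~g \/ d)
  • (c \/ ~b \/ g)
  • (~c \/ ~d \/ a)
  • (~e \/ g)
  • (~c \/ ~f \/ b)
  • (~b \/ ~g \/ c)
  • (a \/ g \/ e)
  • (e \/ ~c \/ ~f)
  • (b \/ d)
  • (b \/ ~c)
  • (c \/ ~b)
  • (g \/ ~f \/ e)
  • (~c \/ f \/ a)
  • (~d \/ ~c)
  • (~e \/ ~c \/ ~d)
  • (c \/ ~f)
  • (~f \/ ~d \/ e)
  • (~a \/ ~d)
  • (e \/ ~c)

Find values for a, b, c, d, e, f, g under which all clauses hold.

a = 0  b = 0  c = 0  d = 1  e = 1  f = 0  g = 1

Branch on a: take a = False.
  then d is forced to True.
  then c is forced to False.
  then e is forced to True.
  then g is forced to True.
  then b is forced to False.
  then f is forced to False.
Every clause has at least one true literal under this assignment.
Check each clause:
  1. (e \/ a \/ c) — e is true.
  2. (d \/ a) — d is true.
  3. (~b \/ f \/ ~a) — ~a is true.
  4. (d \/ ~g) — d is true.
  5. (g \/ ~b \/ c) — ~b is true.
  6. (a \/ ~c \/ ~d) — ~c is true.
  7. (g \/ ~e) — g is true.
  8. (b \/ ~f \/ ~c) — ~f is true.
  9. (c \/ ~b \/ ~g) — ~b is true.
  10. (e \/ g \/ a) — e is true.
  11. (e \/ ~f \/ ~c) — ~f is true.
  12. (b \/ d) — d is true.
  13. (~c \/ b) — ~c is true.
  14. (~b \/ c) — ~b is true.
  15. (g \/ e \/ ~f) — ~f is true.
  16. (a \/ f \/ ~c) — ~c is true.
  17. (~c \/ ~d) — ~c is true.
  18. (~e \/ ~c \/ ~d) — ~c is true.
  19. (~f \/ c) — ~f is true.
  20. (~d \/ ~f \/ e) — ~f is true.
  21. (~d \/ ~a) — ~a is true.
  22. (e \/ ~c) — ~c is true.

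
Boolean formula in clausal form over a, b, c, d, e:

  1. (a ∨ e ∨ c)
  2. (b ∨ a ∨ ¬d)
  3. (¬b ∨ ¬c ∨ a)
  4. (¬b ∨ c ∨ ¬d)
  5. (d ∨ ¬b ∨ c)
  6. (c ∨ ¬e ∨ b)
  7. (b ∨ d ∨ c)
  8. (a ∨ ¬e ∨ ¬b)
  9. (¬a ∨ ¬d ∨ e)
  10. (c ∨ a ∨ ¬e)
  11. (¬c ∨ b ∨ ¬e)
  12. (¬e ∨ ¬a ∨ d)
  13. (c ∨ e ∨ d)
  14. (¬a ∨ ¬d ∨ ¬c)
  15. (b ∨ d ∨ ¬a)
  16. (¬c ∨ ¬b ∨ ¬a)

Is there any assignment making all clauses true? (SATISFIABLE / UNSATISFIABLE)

Try a = False.
Branch on b: take b = False.
  then d is forced to False.
  then c is forced to True.
  then e is forced to False.
Every clause has at least one true literal under this assignment.
So a = 0, b = 0, c = 1, d = 0, e = 0 is a satisfying assignment.

SATISFIABLE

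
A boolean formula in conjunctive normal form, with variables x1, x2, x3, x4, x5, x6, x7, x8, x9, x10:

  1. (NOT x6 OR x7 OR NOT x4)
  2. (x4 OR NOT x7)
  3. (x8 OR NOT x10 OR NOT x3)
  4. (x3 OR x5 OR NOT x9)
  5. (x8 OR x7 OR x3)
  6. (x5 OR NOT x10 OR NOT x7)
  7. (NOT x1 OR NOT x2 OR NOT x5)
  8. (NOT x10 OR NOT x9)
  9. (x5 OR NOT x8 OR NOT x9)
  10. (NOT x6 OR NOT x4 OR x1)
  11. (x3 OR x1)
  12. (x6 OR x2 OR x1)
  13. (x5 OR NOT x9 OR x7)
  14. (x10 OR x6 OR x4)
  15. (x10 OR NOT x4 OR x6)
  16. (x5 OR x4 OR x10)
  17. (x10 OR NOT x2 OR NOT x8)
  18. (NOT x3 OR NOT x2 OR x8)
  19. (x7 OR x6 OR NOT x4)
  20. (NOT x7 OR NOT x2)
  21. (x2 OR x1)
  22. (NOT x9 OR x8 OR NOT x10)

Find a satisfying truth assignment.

Pure literal: x9 appears only negated; assign x9 = False.
Set x1 = True and propagate.
The remaining clauses are satisfied by x2 = False, x3 = True, x4 = False, x5 = True, x6 = True, x7 = False, x8 = False, x10 = False.

x1=T, x2=F, x3=T, x4=F, x5=T, x6=T, x7=F, x8=F, x9=F, x10=F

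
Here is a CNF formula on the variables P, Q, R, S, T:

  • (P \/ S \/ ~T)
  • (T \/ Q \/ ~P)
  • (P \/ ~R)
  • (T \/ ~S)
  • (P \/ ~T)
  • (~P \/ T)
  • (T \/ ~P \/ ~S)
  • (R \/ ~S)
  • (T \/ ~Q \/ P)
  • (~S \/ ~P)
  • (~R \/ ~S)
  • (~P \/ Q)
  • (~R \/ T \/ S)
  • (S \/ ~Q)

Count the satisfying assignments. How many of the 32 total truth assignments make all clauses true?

1

The models are:
  P=0 Q=0 R=0 S=0 T=0
That's 1 in total.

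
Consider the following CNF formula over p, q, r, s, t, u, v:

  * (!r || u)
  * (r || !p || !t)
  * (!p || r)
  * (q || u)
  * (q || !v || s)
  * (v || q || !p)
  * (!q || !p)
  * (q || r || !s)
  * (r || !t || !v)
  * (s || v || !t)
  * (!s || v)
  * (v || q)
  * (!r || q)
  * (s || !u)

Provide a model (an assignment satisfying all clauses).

p = F, q = T, r = F, s = T, t = F, u = T, v = T

p occurs only negated in the remaining clauses — set p = False.
Pure literal: t appears only negated; assign t = False.
Set q = True and propagate.
Branch on r: take r = False.
The remaining clauses are satisfied by s = True, u = True, v = True.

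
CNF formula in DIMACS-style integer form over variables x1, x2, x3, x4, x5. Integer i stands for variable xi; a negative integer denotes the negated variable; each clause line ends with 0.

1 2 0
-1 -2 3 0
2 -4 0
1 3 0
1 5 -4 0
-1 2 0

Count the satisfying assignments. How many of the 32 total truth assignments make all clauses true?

7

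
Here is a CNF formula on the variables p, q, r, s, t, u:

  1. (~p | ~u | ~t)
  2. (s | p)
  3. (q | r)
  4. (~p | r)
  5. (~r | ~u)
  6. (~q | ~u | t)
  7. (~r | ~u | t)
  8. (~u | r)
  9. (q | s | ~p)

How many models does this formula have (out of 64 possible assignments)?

Split on r, then u.
  r=1, u=1: a clause becomes empty — 0.
  r=1, u=0: t free; 5 ways for (p,q,s) × 2^1 = 10.
  r=0, u=1: a clause becomes empty — 0.
  r=0, u=0: remaining (p,q,s,t) ∈ {(0,1,1,0); (0,1,1,1)} — 2.
Total: 0 + 10 + 0 + 2 = 12.

12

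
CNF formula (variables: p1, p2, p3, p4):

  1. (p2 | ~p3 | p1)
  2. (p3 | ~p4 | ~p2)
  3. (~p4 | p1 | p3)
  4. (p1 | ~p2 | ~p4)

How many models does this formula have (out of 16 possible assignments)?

Split on p1, then p2.
  p1=T, p2=T: remaining (p3,p4) ∈ {(F,F); (T,F); (T,T)} — 3.
  p1=T, p2=F: remaining (p3,p4) ∈ {(F,F); (F,T); (T,F); (T,T)} — 4.
  p1=F, p2=T: remaining (p3,p4) ∈ {(F,F); (T,F)} — 2.
  p1=F, p2=F: remaining (p3,p4) ∈ {(F,F)} — 1.
Total: 3 + 4 + 2 + 1 = 10.

10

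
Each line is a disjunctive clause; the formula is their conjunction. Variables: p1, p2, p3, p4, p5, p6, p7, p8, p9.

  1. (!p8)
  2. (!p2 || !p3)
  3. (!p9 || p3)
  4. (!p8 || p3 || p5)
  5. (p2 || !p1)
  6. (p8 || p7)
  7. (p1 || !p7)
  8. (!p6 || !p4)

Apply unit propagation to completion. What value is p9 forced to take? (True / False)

(!p8) stands alone — p8 = False.
(p8 || p7) with p8 = False leaves only p7, so p7 = True.
From (p1 || !p7) and p7 = True: p1 = True.
(p2 || !p1) with p1 = True leaves only p2, so p2 = True.
From (!p3 || !p2) and p2 = True: p3 = False.
In (p3 || !p9), p3 is now false; !p9 must hold, so p9 = False.

False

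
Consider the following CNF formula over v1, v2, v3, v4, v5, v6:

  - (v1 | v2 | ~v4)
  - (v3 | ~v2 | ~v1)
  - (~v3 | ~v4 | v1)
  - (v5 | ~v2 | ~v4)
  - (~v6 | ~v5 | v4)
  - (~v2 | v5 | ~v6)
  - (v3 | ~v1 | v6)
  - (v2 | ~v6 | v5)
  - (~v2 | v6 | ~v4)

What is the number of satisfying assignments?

18

Split on v2, then v4.
  v2=T, v4=T: remaining (v1,v3,v5,v6) ∈ {(F,F,T,T); (T,T,T,T)} — 2.
  v2=T, v4=F: v5 free; 3 ways for (v1,v3,v6) × 2^1 = 6.
  v2=F, v4=T: remaining (v1,v3,v5,v6) ∈ {(T,F,T,T); (T,T,F,F); (T,T,T,F); (T,T,T,T)} — 4.
  v2=F, v4=F: v5 free; 3 ways for (v1,v3,v6) × 2^1 = 6.
Total: 2 + 6 + 4 + 6 = 18.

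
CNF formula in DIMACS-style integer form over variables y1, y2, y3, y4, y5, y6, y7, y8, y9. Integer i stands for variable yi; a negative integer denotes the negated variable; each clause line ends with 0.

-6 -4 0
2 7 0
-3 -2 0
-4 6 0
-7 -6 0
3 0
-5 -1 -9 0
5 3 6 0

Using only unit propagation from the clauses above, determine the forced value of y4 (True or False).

(y3) stands alone — y3 = True.
(~y3 \/ ~y2): since y3 = True, the clause reduces to (~y2). y2 = False.
(y2 \/ y7) with y2 = False leaves only y7, so y7 = True.
(~y7 \/ ~y6) with y7 = True leaves only ~y6, so y6 = False.
In (~y4 \/ y6), y6 is now false; ~y4 must hold, so y4 = False.

False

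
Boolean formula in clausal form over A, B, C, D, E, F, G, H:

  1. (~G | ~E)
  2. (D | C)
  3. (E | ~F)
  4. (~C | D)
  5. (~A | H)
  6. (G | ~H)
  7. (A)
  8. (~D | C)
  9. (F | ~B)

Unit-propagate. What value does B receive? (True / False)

Unit clause (A) sets A = True.
(H | ~A): since A = True, the clause reduces to (H). H = True.
(~H | G): since H = True, the clause reduces to (G). G = True.
(~G | ~E) with G = True leaves only ~E, so E = False.
(~F | E) with E = False leaves only ~F, so F = False.
(~B | F) with F = False leaves only ~B, so B = False.

False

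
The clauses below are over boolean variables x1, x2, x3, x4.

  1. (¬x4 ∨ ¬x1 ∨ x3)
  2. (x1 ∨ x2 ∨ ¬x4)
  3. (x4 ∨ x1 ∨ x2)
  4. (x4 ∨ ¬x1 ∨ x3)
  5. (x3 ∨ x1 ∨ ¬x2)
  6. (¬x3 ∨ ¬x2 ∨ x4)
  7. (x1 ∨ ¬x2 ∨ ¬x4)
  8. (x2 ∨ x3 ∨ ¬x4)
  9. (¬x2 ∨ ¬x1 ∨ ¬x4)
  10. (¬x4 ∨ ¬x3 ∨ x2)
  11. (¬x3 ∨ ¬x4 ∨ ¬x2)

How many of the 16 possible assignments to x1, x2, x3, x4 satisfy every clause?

1

The models are:
  x1=T x2=F x3=T x4=F
Count: 1.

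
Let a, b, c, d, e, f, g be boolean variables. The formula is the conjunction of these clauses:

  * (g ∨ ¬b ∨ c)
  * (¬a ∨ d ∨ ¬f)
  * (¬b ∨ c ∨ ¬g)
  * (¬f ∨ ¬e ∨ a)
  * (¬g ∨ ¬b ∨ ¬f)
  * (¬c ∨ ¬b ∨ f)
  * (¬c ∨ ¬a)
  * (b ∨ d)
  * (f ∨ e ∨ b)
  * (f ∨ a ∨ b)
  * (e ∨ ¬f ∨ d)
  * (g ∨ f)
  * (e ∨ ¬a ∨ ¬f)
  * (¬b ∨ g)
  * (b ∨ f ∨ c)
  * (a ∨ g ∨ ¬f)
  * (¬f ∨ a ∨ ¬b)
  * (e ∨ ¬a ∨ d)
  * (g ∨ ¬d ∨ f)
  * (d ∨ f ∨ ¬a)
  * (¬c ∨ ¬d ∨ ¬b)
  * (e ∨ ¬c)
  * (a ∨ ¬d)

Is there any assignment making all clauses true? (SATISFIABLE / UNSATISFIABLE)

SATISFIABLE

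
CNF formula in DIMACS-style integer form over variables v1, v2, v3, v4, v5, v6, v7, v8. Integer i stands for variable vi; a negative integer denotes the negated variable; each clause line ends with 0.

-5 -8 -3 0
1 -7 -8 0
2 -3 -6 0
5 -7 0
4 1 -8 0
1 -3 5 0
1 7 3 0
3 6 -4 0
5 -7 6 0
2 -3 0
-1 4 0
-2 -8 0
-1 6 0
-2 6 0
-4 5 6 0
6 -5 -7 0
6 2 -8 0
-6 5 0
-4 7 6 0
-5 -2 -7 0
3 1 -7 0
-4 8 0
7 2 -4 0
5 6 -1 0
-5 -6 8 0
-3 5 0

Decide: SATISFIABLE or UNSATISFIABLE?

SATISFIABLE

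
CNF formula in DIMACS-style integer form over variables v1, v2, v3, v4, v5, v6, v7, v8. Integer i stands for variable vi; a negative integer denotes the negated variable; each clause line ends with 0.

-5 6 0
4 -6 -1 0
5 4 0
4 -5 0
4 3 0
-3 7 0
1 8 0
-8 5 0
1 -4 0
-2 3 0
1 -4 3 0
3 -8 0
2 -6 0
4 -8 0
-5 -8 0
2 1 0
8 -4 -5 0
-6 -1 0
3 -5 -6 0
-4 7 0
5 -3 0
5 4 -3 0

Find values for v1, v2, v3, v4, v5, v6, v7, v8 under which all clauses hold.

v1=T, v2=F, v3=F, v4=T, v5=F, v6=F, v7=T, v8=F

Pure literal: v7 appears only positively; assign v7 = True.
Branch on v1: take v1 = True.
  then v6 is forced to False.
  then v5 is forced to False.
  then v4 is forced to True.
  then v8 is forced to False.
  then v3 is forced to False.
  then v2 is forced to False.
Check each clause:
  1. (NOT v5 OR v6) — NOT v5 is true.
  2. (v4 OR NOT v6 OR NOT v1) — NOT v6 is true.
  3. (v5 OR v4) — v4 is true.
  4. (NOT v5 OR v4) — NOT v5 is true.
  5. (v3 OR v4) — v4 is true.
  6. (v7 OR NOT v3) — NOT v3 is true.
  7. (v1 OR v8) — v1 is true.
  8. (NOT v8 OR v5) — NOT v8 is true.
  9. (v1 OR NOT v4) — v1 is true.
  10. (v3 OR NOT v2) — NOT v2 is true.
  11. (v3 OR v1 OR NOT v4) — v1 is true.
  12. (NOT v8 OR v3) — NOT v8 is true.
  13. (NOT v6 OR v2) — NOT v6 is true.
  14. (NOT v8 OR v4) — NOT v8 is true.
  15. (NOT v5 OR NOT v8) — NOT v8 is true.
  16. (v2 OR v1) — v1 is true.
  17. (NOT v5 OR NOT v4 OR v8) — NOT v5 is true.
  18. (NOT v1 OR NOT v6) — NOT v6 is true.
  19. (v3 OR NOT v6 OR NOT v5) — NOT v6 is true.
  20. (v7 OR NOT v4) — v7 is true.
  21. (v5 OR NOT v3) — NOT v3 is true.
  22. (v5 OR v4 OR NOT v3) — v4 is true.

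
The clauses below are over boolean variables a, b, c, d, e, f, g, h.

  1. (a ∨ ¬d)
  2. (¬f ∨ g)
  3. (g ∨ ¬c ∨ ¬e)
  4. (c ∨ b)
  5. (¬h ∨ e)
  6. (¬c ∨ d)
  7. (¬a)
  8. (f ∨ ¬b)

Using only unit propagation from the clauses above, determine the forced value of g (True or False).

(¬a) is a unit clause: a = False.
(¬d ∨ a): since a = False, the clause reduces to (¬d). d = False.
From (d ∨ ¬c) and d = False: c = False.
(c ∨ b): since c = False, the clause reduces to (b). b = True.
From (f ∨ ¬b) and b = True: f = True.
(g ∨ ¬f) with f = True leaves only g, so g = True.

True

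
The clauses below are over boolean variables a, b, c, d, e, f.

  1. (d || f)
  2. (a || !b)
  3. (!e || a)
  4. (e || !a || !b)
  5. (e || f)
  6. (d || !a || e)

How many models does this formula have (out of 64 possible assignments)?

18

Case analysis on a and e:
  a=T, e=T: b, c free; 3 ways for (d,f) × 2^2 = 12.
  a=T, e=F: remaining (b,c,d,f) ∈ {(F,F,T,T); (F,T,T,T)} — 2.
  a=F, e=T: a clause becomes empty — 0.
  a=F, e=F: remaining (b,c,d,f) ∈ {(F,F,F,T); (F,F,T,T); (F,T,F,T); (F,T,T,T)} — 4.
Total: 12 + 2 + 0 + 4 = 18.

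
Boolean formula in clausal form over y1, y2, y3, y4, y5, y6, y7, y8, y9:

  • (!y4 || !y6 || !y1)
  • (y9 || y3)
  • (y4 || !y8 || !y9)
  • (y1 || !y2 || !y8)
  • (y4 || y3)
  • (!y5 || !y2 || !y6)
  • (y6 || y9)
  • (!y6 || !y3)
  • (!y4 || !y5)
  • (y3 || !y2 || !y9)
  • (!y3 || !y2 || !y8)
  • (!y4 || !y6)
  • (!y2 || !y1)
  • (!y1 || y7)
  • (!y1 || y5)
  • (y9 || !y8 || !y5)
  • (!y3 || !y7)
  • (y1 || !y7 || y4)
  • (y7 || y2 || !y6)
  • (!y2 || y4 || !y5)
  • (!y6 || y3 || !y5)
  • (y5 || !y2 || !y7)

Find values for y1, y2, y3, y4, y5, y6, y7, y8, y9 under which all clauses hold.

Try y1 = False.
Set y2 = False and propagate.
For the remaining variables, y3 = False, y4 = True, y5 = False, y6 = False, y7 = True, y8 = True, y9 = True works.

y1 = F, y2 = F, y3 = F, y4 = T, y5 = F, y6 = F, y7 = T, y8 = T, y9 = T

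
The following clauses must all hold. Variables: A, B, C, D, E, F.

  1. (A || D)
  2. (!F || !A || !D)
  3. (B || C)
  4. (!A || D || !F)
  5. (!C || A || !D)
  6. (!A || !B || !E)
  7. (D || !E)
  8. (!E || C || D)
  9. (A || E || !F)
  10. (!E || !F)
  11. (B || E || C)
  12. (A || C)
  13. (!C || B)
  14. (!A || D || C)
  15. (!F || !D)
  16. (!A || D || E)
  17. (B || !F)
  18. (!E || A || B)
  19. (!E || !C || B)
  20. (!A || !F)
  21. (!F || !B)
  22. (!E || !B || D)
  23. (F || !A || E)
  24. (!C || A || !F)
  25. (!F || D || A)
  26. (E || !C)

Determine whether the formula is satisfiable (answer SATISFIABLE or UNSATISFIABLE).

UNSATISFIABLE

A = True:
  propagation gives F=False, E=True, B=False, C=True; an empty clause results — contradiction.
A = False:
  propagation gives D=True, C=False; an empty clause results — contradiction.
Every branch closes, so no satisfying assignment exists.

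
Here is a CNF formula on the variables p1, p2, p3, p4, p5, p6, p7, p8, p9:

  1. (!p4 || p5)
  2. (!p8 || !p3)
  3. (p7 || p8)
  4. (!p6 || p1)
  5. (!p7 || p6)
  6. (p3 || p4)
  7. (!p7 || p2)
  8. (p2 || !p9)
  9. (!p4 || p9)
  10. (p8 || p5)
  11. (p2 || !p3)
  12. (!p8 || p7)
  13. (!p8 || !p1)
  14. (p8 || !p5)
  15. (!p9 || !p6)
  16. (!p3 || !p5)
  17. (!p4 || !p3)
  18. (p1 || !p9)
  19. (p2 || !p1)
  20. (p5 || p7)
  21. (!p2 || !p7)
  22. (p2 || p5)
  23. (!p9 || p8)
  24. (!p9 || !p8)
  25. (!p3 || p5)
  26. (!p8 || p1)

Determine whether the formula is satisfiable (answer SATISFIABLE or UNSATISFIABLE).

UNSATISFIABLE

p8 = True:
  propagation gives p3=False, p4=True, p5=True, p9=True; an empty clause results — contradiction.
p8 = False:
  propagation gives p7=True, p6=True, p1=True, p2=True; an empty clause results — contradiction.
Every branch closes, so no satisfying assignment exists.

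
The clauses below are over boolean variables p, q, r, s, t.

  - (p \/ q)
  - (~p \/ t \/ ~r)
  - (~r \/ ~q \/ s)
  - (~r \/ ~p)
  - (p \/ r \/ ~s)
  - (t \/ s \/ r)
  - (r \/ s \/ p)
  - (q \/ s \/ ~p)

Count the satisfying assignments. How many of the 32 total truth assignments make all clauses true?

Satisfying assignments:
  p=0 q=1 r=1 s=1 t=0
  p=0 q=1 r=1 s=1 t=1
  p=1 q=0 r=0 s=1 t=0
  p=1 q=0 r=0 s=1 t=1
  p=1 q=1 r=0 s=0 t=1
  p=1 q=1 r=0 s=1 t=0
  p=1 q=1 r=0 s=1 t=1
That's 7 in total.

7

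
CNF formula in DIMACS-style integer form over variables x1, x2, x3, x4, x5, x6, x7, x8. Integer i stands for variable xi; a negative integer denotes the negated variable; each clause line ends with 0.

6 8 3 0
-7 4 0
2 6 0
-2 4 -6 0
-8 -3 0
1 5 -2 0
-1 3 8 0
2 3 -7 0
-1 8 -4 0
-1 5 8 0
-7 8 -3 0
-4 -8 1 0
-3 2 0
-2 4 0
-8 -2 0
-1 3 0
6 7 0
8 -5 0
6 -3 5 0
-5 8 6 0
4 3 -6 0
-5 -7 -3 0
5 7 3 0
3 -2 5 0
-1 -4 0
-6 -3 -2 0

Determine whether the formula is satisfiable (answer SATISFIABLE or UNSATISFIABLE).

UNSATISFIABLE

x3 = True:
  propagation gives x8=False, x7=False, x2=True, x4=True; an empty clause results — contradiction.
x3 = False:
  x2 = True:
    propagation gives x5=True, x4=True, x8=False; an empty clause results — contradiction.
  x2 = False:
    propagation gives x6=True, x7=False, x4=True, x8=False; an empty clause results — contradiction.
Every branch closes, so no satisfying assignment exists.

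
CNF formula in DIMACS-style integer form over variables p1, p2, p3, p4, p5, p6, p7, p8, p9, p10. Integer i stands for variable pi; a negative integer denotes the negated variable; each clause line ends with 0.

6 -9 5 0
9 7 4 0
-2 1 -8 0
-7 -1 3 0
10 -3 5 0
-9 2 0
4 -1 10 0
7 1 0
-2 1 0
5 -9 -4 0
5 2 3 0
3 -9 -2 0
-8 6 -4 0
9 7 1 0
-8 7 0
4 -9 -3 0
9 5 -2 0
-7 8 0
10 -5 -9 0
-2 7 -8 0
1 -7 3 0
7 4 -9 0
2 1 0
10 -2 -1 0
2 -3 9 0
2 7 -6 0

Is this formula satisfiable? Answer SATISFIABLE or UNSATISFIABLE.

SATISFIABLE

Pure literal: p10 appears only positively; assign p10 = True.
Set p1 = True and propagate.
Branch on p2: take p2 = True.
Set p3 = True and propagate.
The remaining clauses are satisfied by p4 = True, p5 = True, p6 = True, p7 = True, p8 = True, p9 = False.
Every clause has at least one true literal under this assignment.
So p1=T, p2=T, p3=T, p4=T, p5=T, p6=T, p7=T, p8=T, p9=F, p10=T is a satisfying assignment.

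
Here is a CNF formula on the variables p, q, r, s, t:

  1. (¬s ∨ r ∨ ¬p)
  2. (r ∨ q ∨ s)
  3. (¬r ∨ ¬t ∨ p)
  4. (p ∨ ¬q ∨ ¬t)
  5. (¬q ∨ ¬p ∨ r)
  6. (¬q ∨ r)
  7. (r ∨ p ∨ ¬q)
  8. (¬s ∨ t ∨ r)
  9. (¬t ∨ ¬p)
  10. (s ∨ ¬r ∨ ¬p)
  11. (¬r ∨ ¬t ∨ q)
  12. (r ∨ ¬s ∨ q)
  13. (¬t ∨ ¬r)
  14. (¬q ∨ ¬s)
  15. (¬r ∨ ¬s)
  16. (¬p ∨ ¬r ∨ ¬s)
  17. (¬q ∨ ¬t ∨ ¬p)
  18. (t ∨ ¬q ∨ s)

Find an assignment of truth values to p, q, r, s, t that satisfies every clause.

p=F, q=F, r=T, s=F, t=F

Branch on p: take p = False.
Set q = False and propagate.
Branch on r: take r = True.
  then t is forced to False.
  then s is forced to False.
Every clause has at least one true literal under this assignment.
Check each clause:
  1. (r ∨ ¬p ∨ ¬s) — r is true.
  2. (r ∨ s ∨ q) — r is true.
  3. (p ∨ ¬t ∨ ¬r) — ¬t is true.
  4. (¬q ∨ p ∨ ¬t) — ¬t is true.
  5. (r ∨ ¬q ∨ ¬p) — r is true.
  6. (¬q ∨ r) — r is true.
  7. (¬q ∨ p ∨ r) — r is true.
  8. (r ∨ ¬s ∨ t) — r is true.
  9. (¬t ∨ ¬p) — ¬t is true.
  10. (¬r ∨ ¬p ∨ s) — ¬p is true.
  11. (¬t ∨ q ∨ ¬r) — ¬t is true.
  12. (¬s ∨ q ∨ r) — r is true.
  13. (¬r ∨ ¬t) — ¬t is true.
  14. (¬s ∨ ¬q) — ¬s is true.
  15. (¬s ∨ ¬r) — ¬s is true.
  16. (¬p ∨ ¬s ∨ ¬r) — ¬s is true.
  17. (¬p ∨ ¬t ∨ ¬q) — ¬t is true.
  18. (s ∨ ¬q ∨ t) — ¬q is true.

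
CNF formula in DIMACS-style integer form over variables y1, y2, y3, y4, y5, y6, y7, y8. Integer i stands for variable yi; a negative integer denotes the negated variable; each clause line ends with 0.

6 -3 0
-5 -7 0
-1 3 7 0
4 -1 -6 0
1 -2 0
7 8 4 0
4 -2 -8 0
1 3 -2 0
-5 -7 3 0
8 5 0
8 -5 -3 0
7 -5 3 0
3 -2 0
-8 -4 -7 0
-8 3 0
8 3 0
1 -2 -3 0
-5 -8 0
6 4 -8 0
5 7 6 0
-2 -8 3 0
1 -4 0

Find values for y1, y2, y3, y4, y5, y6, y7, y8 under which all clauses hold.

y1=True, y2=True, y3=True, y4=True, y5=False, y6=True, y7=False, y8=True

Branch on y1: take y1 = True.
Try y2 = True.
  then y3 is forced to True.
  then y6 is forced to True.
  then y4 is forced to True.
For the remaining variables, y5 = False, y7 = False, y8 = True works.
Check each clause:
  1. (y6 || !y3) — y6 is true.
  2. (!y5 || !y7) — !y7 is true.
  3. (y3 || !y1 || y7) — y3 is true.
  4. (!y6 || y4 || !y1) — y4 is true.
  5. (!y2 || y1) — y1 is true.
  6. (y4 || y8 || y7) — y8 is true.
  7. (!y2 || y4 || !y8) — y4 is true.
  8. (y1 || y3 || !y2) — y1 is true.
  9. (!y7 || y3 || !y5) — !y7 is true.
  10. (y8 || y5) — y8 is true.
  11. (!y5 || y8 || !y3) — y8 is true.
  12. (y3 || !y5 || y7) — y3 is true.
  13. (!y2 || y3) — y3 is true.
  14. (!y8 || !y7 || !y4) — !y7 is true.
  15. (y3 || !y8) — y3 is true.
  16. (y8 || y3) — y8 is true.
  17. (!y3 || !y2 || y1) — y1 is true.
  18. (!y5 || !y8) — !y5 is true.
  19. (y6 || !y8 || y4) — y4 is true.
  20. (y5 || y6 || y7) — y6 is true.
  21. (y3 || !y8 || !y2) — y3 is true.
  22. (!y4 || y1) — y1 is true.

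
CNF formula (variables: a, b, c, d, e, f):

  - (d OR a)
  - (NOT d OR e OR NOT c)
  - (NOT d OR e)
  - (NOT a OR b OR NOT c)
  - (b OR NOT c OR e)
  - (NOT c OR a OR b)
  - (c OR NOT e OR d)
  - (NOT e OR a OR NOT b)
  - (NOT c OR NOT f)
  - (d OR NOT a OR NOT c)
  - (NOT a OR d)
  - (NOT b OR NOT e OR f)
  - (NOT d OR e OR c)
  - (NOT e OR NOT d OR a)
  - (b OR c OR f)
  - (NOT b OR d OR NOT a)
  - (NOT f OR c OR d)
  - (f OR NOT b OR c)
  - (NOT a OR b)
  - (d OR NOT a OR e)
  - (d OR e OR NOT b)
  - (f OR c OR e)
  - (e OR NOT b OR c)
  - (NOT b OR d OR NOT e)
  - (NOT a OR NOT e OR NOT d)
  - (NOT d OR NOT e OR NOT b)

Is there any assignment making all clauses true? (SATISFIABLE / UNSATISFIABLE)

UNSATISFIABLE

d = True:
  propagation gives e=True, a=True; an empty clause results — contradiction.
d = False:
  propagation gives a=True; an empty clause results — contradiction.
Every branch closes, so no satisfying assignment exists.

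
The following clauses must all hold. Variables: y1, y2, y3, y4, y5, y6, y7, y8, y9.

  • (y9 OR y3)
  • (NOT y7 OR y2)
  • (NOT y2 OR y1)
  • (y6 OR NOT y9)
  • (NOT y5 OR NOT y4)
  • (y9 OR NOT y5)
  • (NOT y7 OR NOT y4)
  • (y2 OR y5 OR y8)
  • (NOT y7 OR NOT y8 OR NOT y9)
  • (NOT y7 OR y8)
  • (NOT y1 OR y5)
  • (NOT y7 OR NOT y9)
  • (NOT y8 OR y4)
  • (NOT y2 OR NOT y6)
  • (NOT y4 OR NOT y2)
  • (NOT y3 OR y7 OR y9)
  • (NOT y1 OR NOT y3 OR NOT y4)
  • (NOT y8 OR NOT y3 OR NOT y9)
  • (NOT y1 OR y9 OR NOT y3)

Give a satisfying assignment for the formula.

Branch on y1: take y1 = True.
  then y5 is forced to True.
  then y4 is forced to False.
  then y9 is forced to True.
  then y6 is forced to True.
  then y7 is forced to False.
  then y8 is forced to False.
  then y2 is forced to False.
y3 is now unconstrained; take y3 = False.
Every clause has at least one true literal under this assignment.

y1=T, y2=F, y3=F, y4=F, y5=T, y6=T, y7=F, y8=F, y9=T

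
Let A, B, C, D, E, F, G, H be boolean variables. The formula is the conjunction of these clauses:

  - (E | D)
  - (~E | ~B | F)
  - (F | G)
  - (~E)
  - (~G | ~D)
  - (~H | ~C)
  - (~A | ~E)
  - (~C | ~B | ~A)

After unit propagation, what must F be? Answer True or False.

True

(~E) is a unit clause: E = False.
In (D | E), E is now false; D must hold, so D = True.
In (~G | ~D), ~D is now false; ~G must hold, so G = False.
(F | G): since G = False, the clause reduces to (F). F = True.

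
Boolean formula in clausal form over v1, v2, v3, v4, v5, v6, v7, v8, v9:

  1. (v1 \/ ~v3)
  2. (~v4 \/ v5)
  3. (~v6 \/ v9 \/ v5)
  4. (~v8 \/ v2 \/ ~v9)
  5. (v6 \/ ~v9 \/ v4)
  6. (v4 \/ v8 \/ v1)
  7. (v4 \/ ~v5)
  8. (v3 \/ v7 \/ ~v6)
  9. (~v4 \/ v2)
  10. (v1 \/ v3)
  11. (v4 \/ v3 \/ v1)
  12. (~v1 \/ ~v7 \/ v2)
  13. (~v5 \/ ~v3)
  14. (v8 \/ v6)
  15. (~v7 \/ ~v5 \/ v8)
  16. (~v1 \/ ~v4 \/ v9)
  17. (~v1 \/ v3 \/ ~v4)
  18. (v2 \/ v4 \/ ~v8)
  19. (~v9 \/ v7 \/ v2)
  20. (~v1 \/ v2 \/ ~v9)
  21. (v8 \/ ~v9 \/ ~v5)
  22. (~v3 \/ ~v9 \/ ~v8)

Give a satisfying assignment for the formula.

v1=T, v2=T, v3=T, v4=F, v5=F, v6=F, v7=F, v8=T, v9=F

Check each clause:
  1. (v1 \/ ~v3) — v1 is true.
  2. (v5 \/ ~v4) — ~v4 is true.
  3. (v9 \/ v5 \/ ~v6) — ~v6 is true.
  4. (~v9 \/ ~v8 \/ v2) — v2 is true.
  5. (~v9 \/ v6 \/ v4) — ~v9 is true.
  6. (v1 \/ v8 \/ v4) — v8 is true.
  7. (~v5 \/ v4) — ~v5 is true.
  8. (v3 \/ ~v6 \/ v7) — ~v6 is true.
  9. (~v4 \/ v2) — v2 is true.
  10. (v1 \/ v3) — v1 is true.
  11. (v1 \/ v4 \/ v3) — v1 is true.
  12. (~v7 \/ v2 \/ ~v1) — ~v7 is true.
  13. (~v3 \/ ~v5) — ~v5 is true.
  14. (v6 \/ v8) — v8 is true.
  15. (~v5 \/ v8 \/ ~v7) — v8 is true.
  16. (~v4 \/ ~v1 \/ v9) — ~v4 is true.
  17. (~v4 \/ v3 \/ ~v1) — v3 is true.
  18. (~v8 \/ v4 \/ v2) — v2 is true.
  19. (v7 \/ ~v9 \/ v2) — v2 is true.
  20. (~v9 \/ ~v1 \/ v2) — v2 is true.
  21. (v8 \/ ~v5 \/ ~v9) — v8 is true.
  22. (~v3 \/ ~v9 \/ ~v8) — ~v9 is true.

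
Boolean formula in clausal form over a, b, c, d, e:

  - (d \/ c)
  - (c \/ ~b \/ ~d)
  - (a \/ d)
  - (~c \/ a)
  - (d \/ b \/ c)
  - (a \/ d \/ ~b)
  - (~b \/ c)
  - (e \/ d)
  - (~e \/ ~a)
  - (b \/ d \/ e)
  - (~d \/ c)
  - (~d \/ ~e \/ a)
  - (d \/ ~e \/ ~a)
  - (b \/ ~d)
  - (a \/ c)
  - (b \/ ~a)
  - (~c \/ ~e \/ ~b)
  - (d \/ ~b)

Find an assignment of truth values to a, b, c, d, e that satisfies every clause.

Branch on a: take a = True.
  then e is forced to False.
  then d is forced to True.
  then c is forced to True.
  then b is forced to True.
Every clause has at least one true literal under this assignment.
Check each clause:
  1. (c \/ d) — c is true.
  2. (~b \/ c \/ ~d) — c is true.
  3. (d \/ a) — a is true.
  4. (a \/ ~c) — a is true.
  5. (c \/ b \/ d) — b is true.
  6. (d \/ ~b \/ a) — a is true.
  7. (~b \/ c) — c is true.
  8. (e \/ d) — d is true.
  9. (~a \/ ~e) — ~e is true.
  10. (e \/ d \/ b) — b is true.
  11. (~d \/ c) — c is true.
  12. (a \/ ~d \/ ~e) — a is true.
  13. (~a \/ d \/ ~e) — ~e is true.
  14. (~d \/ b) — b is true.
  15. (a \/ c) — a is true.
  16. (b \/ ~a) — b is true.
  17. (~e \/ ~b \/ ~c) — ~e is true.
  18. (d \/ ~b) — d is true.

a=True, b=True, c=True, d=True, e=False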